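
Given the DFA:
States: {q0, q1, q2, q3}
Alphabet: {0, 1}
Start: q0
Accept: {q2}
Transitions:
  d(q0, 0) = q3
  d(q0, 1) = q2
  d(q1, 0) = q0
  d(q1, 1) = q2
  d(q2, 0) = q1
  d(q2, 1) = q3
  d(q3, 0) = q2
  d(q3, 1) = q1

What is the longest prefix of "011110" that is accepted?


Run the DFA, marking each prefix where the state is accepting:
  "" -> q0 [reject]
  "0" -> q3 [reject]
  "01" -> q1 [reject]
  "011" -> q2 [accept]
  "0111" -> q3 [reject]
  "01111" -> q1 [reject]
  "011110" -> q0 [reject]

"011"


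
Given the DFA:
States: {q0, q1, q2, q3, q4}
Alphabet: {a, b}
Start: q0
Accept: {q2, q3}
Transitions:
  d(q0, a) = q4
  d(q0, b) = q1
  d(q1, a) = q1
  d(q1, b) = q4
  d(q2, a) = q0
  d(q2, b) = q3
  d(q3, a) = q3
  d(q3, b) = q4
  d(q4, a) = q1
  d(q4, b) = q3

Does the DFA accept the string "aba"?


Trace: q0 -> q4 -> q3 -> q3
Final state: q3
Accept states: {q2, q3}

Yes, accepted (final state q3 is an accept state)


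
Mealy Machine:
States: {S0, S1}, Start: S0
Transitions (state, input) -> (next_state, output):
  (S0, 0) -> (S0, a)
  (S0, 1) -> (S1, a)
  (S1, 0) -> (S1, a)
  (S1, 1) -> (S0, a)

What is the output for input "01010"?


Step-by-step:
  (S0, 0) -> (S0, a)
  (S0, 1) -> (S1, a)
  (S1, 0) -> (S1, a)
  (S1, 1) -> (S0, a)
  (S0, 0) -> (S0, a)

"aaaaa"


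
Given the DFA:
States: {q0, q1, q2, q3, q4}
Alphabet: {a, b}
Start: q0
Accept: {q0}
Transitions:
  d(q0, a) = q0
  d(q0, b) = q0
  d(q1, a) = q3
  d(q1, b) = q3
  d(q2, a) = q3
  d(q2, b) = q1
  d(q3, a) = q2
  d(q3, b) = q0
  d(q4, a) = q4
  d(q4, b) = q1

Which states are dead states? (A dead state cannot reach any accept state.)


Forward reachability from each state:
  q0 -> reaches accept state q0 (live)
  q1 -> reaches accept state q0 (live)
  q2 -> reaches accept state q0 (live)
  q3 -> reaches accept state q0 (live)
  q4 -> reaches accept state q0 (live)

None (all states can reach an accept state)


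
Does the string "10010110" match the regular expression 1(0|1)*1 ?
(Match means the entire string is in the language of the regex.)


|string| = 8; first = '1'; last = '0'

No, "10010110" does not match 1(0|1)*1


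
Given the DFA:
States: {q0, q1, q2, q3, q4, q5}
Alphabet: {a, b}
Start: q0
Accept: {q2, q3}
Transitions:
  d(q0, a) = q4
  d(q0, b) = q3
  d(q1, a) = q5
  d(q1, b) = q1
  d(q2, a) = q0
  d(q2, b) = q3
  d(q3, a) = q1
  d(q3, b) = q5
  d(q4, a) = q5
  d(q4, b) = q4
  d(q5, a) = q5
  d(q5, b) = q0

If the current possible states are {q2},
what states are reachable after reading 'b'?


Apply transition on 'b' from each current state:
  d(q2, b) = q3

{q3}


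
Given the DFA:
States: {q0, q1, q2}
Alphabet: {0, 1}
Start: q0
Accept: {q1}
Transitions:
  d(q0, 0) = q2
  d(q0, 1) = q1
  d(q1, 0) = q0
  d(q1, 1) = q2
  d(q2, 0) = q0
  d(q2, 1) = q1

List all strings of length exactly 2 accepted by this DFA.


All strings of length 2: 4 total
Accepted: 1

"01"


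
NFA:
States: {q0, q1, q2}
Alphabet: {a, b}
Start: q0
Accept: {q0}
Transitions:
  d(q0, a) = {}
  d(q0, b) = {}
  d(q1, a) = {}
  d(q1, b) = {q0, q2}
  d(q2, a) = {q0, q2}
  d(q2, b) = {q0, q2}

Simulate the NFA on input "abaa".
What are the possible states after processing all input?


Start: {q0}
  --a--> {}
  --b--> {}
  --a--> {}
  --a--> {}

{} (empty set, no valid transitions)


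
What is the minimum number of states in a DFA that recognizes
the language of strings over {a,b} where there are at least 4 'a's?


States: count = 0, 1, ..., 3, and a final '>= 4' state.
Total: 4 + 1 = 5. Accept = '>= 4' state.

5


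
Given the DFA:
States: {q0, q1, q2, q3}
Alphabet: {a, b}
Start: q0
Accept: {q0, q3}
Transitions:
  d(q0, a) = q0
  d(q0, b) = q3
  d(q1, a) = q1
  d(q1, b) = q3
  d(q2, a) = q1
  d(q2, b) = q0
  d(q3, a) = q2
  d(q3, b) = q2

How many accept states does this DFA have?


Accept states listed: {q0, q3}
Counting: q0(1) q3(2)

2


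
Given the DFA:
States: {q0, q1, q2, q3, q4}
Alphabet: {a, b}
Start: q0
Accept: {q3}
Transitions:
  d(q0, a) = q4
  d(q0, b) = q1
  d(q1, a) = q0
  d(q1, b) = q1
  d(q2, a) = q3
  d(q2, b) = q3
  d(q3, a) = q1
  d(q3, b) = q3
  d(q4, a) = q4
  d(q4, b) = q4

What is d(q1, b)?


Looking up transition d(q1, b)

q1


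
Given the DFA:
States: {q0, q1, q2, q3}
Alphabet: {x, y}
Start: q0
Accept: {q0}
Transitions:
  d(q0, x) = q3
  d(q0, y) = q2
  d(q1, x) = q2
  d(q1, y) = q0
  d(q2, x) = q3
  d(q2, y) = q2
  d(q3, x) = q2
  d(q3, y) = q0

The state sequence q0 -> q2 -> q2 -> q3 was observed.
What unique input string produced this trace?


Trace back each transition to find the symbol:
  q0 --[y]--> q2
  q2 --[y]--> q2
  q2 --[x]--> q3

"yyx"


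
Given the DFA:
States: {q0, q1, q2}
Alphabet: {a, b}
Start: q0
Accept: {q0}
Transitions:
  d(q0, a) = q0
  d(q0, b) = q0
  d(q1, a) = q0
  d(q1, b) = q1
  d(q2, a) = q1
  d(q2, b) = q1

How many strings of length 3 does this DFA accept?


Enumerating all length-3 strings:
  "aaa" -> q0 [accept]
  "aab" -> q0 [accept]
  "aba" -> q0 [accept]
  "abb" -> q0 [accept]
  "baa" -> q0 [accept]
  "bab" -> q0 [accept]
  "bba" -> q0 [accept]
  "bbb" -> q0 [accept]

8 out of 8


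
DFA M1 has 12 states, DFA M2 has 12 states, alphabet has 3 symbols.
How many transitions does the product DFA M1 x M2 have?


Product DFA has 12 * 12 = 144 states.
Each has 3 transitions: 144 * 3 = 432

432


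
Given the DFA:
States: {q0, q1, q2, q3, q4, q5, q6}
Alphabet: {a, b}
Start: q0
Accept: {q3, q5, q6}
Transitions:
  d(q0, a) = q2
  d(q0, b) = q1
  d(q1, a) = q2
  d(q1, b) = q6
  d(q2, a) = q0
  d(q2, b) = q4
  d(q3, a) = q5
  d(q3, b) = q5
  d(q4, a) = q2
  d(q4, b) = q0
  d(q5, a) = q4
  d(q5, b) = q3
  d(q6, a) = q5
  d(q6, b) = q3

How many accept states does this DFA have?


Accept states listed: {q3, q5, q6}
Counting: q3(1) q5(2) q6(3)

3


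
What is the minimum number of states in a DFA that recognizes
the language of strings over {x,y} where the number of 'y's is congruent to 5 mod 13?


States track (count of 'y') mod 13.
Need 13 states: one per remainder 0..12; accept = remainder 5.

13


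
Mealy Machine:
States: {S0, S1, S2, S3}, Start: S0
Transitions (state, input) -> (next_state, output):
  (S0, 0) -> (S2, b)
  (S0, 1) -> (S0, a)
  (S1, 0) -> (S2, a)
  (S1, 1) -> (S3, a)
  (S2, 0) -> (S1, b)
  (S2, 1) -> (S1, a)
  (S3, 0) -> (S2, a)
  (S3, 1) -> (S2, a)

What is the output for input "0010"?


Step-by-step:
  (S0, 0) -> (S2, b)
  (S2, 0) -> (S1, b)
  (S1, 1) -> (S3, a)
  (S3, 0) -> (S2, a)

"bbaa"


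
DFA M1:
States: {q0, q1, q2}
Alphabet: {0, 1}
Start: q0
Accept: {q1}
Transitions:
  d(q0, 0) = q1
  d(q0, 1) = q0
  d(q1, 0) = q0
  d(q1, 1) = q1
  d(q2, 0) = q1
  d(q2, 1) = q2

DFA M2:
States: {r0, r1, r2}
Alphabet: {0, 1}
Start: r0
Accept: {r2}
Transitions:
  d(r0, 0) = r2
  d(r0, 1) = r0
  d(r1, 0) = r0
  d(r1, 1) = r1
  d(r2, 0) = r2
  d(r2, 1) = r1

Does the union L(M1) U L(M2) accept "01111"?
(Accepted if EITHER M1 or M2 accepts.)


M1: final=q1 accepted=True
M2: final=r1 accepted=False

Yes, union accepts


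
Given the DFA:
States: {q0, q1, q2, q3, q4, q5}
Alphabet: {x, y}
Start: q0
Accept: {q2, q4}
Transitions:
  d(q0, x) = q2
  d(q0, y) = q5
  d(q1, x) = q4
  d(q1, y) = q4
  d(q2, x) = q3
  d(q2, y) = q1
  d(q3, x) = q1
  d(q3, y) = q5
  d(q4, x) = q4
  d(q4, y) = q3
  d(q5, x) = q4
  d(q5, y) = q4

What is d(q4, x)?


Looking up transition d(q4, x)

q4


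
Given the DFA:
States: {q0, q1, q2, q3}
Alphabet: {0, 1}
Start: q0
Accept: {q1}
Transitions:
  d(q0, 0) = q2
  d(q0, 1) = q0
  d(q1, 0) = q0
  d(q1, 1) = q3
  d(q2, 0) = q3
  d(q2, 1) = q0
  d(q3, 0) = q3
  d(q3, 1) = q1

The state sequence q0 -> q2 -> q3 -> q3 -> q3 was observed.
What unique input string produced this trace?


Trace back each transition to find the symbol:
  q0 --[0]--> q2
  q2 --[0]--> q3
  q3 --[0]--> q3
  q3 --[0]--> q3

"0000"


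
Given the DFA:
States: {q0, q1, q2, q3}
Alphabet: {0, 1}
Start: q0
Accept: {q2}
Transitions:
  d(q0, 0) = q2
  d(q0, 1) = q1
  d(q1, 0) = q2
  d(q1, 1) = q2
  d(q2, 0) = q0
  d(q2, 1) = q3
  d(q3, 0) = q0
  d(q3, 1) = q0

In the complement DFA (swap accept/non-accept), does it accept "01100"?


Trace: q0 -> q2 -> q3 -> q0 -> q2 -> q0
Final: q0
Original accept: {q2}
Complement: q0 is not in original accept

Yes, complement accepts (original rejects)


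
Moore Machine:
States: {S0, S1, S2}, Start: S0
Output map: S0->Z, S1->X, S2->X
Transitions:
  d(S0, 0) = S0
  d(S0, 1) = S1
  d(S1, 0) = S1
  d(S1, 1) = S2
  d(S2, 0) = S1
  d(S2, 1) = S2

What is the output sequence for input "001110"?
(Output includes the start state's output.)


Start: S0 (output Z)
  --0--> S0 (output Z)
  --0--> S0 (output Z)
  --1--> S1 (output X)
  --1--> S2 (output X)
  --1--> S2 (output X)
  --0--> S1 (output X)

"ZZZXXXX"


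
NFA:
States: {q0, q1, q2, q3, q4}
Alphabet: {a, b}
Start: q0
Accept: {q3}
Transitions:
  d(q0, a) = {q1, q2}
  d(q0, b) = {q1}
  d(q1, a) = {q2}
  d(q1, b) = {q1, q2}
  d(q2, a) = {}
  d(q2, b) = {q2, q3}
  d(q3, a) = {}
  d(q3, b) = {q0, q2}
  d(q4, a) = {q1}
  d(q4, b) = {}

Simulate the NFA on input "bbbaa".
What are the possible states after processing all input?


Start: {q0}
  --b--> {q1}
  --b--> {q1, q2}
  --b--> {q1, q2, q3}
  --a--> {q2}
  --a--> {}

{} (empty set, no valid transitions)


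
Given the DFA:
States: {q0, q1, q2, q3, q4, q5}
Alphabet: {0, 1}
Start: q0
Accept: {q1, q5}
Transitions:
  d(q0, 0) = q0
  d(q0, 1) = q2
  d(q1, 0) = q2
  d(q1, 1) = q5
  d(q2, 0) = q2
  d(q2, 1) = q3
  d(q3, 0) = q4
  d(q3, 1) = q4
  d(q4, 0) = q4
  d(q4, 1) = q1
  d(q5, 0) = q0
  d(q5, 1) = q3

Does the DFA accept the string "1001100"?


Trace: q0 -> q2 -> q2 -> q2 -> q3 -> q4 -> q4 -> q4
Final state: q4
Accept states: {q1, q5}

No, rejected (final state q4 is not an accept state)


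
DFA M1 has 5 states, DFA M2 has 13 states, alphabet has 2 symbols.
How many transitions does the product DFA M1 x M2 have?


Product DFA has 5 * 13 = 65 states.
Each has 2 transitions: 65 * 2 = 130

130


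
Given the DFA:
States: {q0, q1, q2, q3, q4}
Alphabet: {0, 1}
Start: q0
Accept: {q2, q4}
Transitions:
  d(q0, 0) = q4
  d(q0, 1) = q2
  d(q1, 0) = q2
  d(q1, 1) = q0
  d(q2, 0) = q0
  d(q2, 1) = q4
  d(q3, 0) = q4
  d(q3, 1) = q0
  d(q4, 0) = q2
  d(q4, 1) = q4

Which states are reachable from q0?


BFS from q0:
  layer 0: {q0}
  layer 1: {q2, q4}

{q0, q2, q4}


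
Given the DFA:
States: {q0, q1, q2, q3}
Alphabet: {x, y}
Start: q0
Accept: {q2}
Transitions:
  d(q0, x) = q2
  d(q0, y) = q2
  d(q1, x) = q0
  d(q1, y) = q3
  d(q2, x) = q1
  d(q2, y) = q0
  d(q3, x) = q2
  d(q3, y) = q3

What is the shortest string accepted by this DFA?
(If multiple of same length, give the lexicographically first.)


BFS by string length (lex-first path to each state shown):
  len 0: q0<-""
  len 1: q2<-"x"
Found accept state at length 1.

"x"


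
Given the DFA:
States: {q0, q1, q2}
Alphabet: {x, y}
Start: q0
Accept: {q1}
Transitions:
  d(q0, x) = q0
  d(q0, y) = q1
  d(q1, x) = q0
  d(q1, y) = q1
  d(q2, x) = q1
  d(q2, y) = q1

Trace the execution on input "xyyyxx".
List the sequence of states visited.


Input: xyyyxx
d(q0, x) = q0
d(q0, y) = q1
d(q1, y) = q1
d(q1, y) = q1
d(q1, x) = q0
d(q0, x) = q0


q0 -> q0 -> q1 -> q1 -> q1 -> q0 -> q0


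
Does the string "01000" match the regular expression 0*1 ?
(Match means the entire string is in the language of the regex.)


|string| = 5; first = '0'; last = '0'

No, "01000" does not match 0*1


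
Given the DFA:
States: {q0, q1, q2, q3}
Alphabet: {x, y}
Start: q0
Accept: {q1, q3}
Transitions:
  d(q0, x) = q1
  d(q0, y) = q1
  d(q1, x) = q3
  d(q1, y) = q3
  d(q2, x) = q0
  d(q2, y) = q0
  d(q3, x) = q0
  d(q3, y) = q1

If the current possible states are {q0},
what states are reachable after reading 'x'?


Apply transition on 'x' from each current state:
  d(q0, x) = q1

{q1}


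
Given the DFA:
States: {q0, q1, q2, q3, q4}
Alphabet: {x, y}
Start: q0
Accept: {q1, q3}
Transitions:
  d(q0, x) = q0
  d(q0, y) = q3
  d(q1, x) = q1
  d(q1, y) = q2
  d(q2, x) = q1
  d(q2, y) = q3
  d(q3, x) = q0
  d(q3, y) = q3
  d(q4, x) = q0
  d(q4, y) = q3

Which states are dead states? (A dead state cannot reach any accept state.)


Forward reachability from each state:
  q0 -> reaches accept state q3 (live)
  q1 -> reaches accept state q1 (live)
  q2 -> reaches accept state q1 (live)
  q3 -> reaches accept state q3 (live)
  q4 -> reaches accept state q3 (live)

None (all states can reach an accept state)


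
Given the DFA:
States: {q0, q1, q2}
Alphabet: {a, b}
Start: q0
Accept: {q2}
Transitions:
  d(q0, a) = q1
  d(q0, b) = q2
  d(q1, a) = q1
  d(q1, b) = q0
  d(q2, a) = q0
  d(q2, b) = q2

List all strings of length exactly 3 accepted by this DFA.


All strings of length 3: 8 total
Accepted: 3

"abb", "bab", "bbb"


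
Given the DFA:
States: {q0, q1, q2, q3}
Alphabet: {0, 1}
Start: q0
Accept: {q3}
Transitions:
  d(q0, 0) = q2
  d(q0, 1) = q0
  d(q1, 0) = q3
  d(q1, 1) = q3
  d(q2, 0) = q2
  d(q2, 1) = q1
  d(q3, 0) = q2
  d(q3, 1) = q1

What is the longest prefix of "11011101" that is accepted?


Run the DFA, marking each prefix where the state is accepting:
  "" -> q0 [reject]
  "1" -> q0 [reject]
  "11" -> q0 [reject]
  "110" -> q2 [reject]
  "1101" -> q1 [reject]
  "11011" -> q3 [accept]
  "110111" -> q1 [reject]
  "1101110" -> q3 [accept]
  "11011101" -> q1 [reject]

"1101110"


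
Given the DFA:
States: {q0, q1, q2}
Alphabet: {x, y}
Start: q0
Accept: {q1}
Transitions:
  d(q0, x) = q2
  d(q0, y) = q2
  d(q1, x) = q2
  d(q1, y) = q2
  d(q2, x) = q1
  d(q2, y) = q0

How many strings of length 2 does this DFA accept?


Enumerating all length-2 strings:
  "xx" -> q1 [accept]
  "xy" -> q0 [reject]
  "yx" -> q1 [accept]
  "yy" -> q0 [reject]

2 out of 4


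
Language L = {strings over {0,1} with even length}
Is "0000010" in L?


length = 7; 7 mod 2 = 1

No, "0000010" is not in L


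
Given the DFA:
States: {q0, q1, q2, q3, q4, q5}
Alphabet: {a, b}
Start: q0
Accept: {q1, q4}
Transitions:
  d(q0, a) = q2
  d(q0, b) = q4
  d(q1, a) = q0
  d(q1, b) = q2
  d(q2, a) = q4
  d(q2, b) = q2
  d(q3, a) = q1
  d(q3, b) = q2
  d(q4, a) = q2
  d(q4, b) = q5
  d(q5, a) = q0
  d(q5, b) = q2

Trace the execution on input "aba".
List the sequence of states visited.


Input: aba
d(q0, a) = q2
d(q2, b) = q2
d(q2, a) = q4


q0 -> q2 -> q2 -> q4


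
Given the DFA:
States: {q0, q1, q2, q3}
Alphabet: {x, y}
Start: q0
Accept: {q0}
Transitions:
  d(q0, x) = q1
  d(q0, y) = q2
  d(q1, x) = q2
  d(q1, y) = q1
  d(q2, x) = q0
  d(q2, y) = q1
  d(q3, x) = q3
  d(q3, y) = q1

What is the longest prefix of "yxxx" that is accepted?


Run the DFA, marking each prefix where the state is accepting:
  "" -> q0 [accept]
  "y" -> q2 [reject]
  "yx" -> q0 [accept]
  "yxx" -> q1 [reject]
  "yxxx" -> q2 [reject]

"yx"


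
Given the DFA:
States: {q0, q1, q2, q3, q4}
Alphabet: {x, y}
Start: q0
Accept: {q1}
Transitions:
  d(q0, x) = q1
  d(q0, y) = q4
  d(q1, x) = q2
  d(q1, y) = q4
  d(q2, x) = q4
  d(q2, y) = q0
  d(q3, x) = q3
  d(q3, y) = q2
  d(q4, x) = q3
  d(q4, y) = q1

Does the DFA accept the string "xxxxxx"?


Trace: q0 -> q1 -> q2 -> q4 -> q3 -> q3 -> q3
Final state: q3
Accept states: {q1}

No, rejected (final state q3 is not an accept state)


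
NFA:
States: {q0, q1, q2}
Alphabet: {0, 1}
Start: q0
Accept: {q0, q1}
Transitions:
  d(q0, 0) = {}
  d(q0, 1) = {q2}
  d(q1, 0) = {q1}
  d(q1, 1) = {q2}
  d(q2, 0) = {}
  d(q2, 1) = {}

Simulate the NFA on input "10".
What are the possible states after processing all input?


Start: {q0}
  --1--> {q2}
  --0--> {}

{} (empty set, no valid transitions)


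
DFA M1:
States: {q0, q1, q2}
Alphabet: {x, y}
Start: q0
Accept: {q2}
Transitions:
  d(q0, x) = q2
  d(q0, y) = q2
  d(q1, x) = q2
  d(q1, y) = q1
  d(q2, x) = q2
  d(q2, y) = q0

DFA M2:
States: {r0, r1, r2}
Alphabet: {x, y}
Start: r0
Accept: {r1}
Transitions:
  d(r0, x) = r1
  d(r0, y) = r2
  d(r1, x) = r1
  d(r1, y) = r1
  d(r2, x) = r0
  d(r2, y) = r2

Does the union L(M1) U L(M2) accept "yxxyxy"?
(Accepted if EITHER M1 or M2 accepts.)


M1: final=q0 accepted=False
M2: final=r1 accepted=True

Yes, union accepts


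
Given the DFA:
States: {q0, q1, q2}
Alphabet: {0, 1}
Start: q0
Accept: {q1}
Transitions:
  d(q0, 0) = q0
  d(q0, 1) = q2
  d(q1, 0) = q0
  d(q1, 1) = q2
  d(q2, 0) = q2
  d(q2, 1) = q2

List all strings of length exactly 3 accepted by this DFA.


All strings of length 3: 8 total
Accepted: 0

None


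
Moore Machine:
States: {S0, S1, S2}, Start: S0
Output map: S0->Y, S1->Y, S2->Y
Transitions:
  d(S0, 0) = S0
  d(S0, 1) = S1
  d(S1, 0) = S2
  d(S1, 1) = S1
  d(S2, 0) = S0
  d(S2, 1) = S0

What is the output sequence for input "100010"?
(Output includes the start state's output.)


Start: S0 (output Y)
  --1--> S1 (output Y)
  --0--> S2 (output Y)
  --0--> S0 (output Y)
  --0--> S0 (output Y)
  --1--> S1 (output Y)
  --0--> S2 (output Y)

"YYYYYYY"


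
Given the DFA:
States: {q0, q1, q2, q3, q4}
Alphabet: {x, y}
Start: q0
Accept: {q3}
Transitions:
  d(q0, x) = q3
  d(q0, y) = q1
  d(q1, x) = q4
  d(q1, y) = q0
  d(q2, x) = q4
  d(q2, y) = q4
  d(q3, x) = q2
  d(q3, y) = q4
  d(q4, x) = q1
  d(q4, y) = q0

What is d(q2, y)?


Looking up transition d(q2, y)

q4


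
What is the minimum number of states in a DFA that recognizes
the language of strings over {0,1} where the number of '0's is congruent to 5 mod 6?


States track (count of '0') mod 6.
Need 6 states: one per remainder 0..5; accept = remainder 5.

6


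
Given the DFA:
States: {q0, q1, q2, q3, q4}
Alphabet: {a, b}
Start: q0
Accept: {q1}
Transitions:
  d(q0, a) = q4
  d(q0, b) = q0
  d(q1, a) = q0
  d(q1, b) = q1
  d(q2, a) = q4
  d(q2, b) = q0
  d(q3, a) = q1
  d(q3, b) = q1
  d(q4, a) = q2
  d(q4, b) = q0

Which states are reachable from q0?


BFS from q0:
  layer 0: {q0}
  layer 1: {q4}
  layer 2: {q2}

{q0, q2, q4}


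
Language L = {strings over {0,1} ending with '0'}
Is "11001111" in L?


last symbol = '1'

No, "11001111" is not in L


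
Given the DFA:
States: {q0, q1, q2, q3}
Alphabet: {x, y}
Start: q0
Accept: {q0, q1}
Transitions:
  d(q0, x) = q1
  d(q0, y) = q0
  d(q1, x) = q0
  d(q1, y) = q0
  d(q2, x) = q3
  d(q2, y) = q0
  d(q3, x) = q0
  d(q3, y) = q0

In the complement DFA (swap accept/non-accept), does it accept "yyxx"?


Trace: q0 -> q0 -> q0 -> q1 -> q0
Final: q0
Original accept: {q0, q1}
Complement: q0 is in original accept

No, complement rejects (original accepts)


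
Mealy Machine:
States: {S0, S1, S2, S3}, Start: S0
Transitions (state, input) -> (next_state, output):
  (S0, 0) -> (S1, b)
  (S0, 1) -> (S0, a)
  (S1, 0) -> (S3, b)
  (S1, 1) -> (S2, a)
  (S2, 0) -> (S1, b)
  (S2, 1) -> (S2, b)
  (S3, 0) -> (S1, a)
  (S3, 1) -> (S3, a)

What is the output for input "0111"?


Step-by-step:
  (S0, 0) -> (S1, b)
  (S1, 1) -> (S2, a)
  (S2, 1) -> (S2, b)
  (S2, 1) -> (S2, b)

"babb"


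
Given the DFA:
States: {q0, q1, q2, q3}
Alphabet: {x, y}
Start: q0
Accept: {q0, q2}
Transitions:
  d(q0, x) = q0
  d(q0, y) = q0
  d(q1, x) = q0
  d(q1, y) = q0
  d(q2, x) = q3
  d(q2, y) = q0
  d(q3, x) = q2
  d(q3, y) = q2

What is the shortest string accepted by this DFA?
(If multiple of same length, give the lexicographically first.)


BFS by string length (lex-first path to each state shown):
  len 0: q0<-""
Found accept state at length 0.

"" (empty string)


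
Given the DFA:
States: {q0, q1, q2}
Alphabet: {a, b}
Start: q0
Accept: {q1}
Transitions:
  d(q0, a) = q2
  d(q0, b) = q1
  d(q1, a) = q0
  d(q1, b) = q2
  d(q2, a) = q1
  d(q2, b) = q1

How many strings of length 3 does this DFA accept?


Enumerating all length-3 strings:
  "aaa" -> q0 [reject]
  "aab" -> q2 [reject]
  "aba" -> q0 [reject]
  "abb" -> q2 [reject]
  "baa" -> q2 [reject]
  "bab" -> q1 [accept]
  "bba" -> q1 [accept]
  "bbb" -> q1 [accept]

3 out of 8


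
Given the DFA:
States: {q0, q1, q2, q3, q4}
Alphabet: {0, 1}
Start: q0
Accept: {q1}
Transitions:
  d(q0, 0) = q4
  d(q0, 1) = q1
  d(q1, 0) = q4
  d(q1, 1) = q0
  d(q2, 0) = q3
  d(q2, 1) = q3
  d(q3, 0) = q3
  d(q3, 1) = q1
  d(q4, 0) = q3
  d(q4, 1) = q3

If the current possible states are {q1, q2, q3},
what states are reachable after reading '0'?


Apply transition on '0' from each current state:
  d(q1, 0) = q4
  d(q2, 0) = q3
  d(q3, 0) = q3

{q3, q4}


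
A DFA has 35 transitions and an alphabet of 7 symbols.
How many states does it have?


Each state has exactly one transition per symbol.
states = transitions / |alphabet| = 35 / 7 = 5

5


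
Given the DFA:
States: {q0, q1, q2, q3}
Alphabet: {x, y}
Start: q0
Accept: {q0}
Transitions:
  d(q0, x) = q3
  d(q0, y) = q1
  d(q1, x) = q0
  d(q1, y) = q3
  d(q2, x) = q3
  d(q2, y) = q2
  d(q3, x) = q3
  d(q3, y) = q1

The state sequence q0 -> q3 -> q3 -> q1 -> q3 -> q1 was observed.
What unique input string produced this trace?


Trace back each transition to find the symbol:
  q0 --[x]--> q3
  q3 --[x]--> q3
  q3 --[y]--> q1
  q1 --[y]--> q3
  q3 --[y]--> q1

"xxyyy"


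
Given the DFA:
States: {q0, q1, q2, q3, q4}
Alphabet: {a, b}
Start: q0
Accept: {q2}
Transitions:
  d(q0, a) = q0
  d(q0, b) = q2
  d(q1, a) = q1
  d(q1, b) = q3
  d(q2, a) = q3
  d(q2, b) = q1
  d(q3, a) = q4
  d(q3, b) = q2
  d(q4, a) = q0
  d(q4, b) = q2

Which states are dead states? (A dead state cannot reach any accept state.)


Forward reachability from each state:
  q0 -> reaches accept state q2 (live)
  q1 -> reaches accept state q2 (live)
  q2 -> reaches accept state q2 (live)
  q3 -> reaches accept state q2 (live)
  q4 -> reaches accept state q2 (live)

None (all states can reach an accept state)


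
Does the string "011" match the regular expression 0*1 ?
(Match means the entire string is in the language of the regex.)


|string| = 3; first = '0'; last = '1'

No, "011" does not match 0*1


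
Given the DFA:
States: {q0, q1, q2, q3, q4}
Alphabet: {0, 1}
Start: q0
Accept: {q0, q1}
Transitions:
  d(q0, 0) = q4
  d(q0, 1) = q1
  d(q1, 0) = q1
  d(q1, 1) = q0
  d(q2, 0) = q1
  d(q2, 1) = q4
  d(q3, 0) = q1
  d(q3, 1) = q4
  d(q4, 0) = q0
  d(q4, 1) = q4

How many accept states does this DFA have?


Accept states listed: {q0, q1}
Counting: q0(1) q1(2)

2


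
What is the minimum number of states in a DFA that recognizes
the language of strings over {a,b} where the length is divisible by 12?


States track (length) mod 12.
Need 12 states: one per remainder 0..11; accept = remainder 0.

12


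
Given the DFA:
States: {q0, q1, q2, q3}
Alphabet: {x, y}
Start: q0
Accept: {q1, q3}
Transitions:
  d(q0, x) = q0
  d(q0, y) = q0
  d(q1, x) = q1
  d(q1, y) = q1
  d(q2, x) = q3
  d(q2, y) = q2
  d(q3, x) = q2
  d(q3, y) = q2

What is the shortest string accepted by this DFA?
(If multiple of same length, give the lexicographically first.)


BFS by string length (lex-first path to each state shown):
  len 0: q0<-""
  len 1: q0<-"x"
  len 2: q0<-"xx"
  len 3: q0<-"xxx"
  len 4: q0<-"xxxx"
  len 5: q0<-"xxxxx"
  len 6: q0<-"xxxxxx"
  len 7: q0<-"xxxxxxx"
  len 8: q0<-"xxxxxxxx"

No string accepted (empty language)


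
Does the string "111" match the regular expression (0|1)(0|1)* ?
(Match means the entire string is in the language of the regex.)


|string| = 3; first = '1'; last = '1'

Yes, "111" matches (0|1)(0|1)*


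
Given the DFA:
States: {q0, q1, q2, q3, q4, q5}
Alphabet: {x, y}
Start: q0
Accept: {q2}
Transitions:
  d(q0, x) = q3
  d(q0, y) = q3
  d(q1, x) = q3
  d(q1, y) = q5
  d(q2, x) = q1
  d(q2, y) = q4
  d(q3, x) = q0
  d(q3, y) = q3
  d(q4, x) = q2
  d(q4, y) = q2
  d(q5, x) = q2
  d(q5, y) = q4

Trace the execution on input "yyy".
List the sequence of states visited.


Input: yyy
d(q0, y) = q3
d(q3, y) = q3
d(q3, y) = q3


q0 -> q3 -> q3 -> q3


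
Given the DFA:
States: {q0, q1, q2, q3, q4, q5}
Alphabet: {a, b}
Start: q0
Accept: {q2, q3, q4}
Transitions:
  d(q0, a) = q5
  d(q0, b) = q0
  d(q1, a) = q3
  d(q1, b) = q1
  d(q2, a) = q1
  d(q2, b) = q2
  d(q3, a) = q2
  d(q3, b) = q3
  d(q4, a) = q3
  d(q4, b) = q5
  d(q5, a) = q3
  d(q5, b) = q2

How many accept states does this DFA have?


Accept states listed: {q2, q3, q4}
Counting: q2(1) q3(2) q4(3)

3


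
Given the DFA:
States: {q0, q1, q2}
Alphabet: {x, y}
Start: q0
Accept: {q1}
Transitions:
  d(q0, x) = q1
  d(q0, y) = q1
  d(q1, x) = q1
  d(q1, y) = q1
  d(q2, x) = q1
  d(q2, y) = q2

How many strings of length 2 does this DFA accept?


Enumerating all length-2 strings:
  "xx" -> q1 [accept]
  "xy" -> q1 [accept]
  "yx" -> q1 [accept]
  "yy" -> q1 [accept]

4 out of 4


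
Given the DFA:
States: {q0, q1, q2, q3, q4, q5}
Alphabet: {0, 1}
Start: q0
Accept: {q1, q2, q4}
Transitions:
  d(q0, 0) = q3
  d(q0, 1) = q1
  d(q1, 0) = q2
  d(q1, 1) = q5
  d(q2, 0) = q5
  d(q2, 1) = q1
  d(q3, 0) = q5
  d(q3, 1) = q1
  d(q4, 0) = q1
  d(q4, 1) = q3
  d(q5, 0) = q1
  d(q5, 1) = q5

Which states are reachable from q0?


BFS from q0:
  layer 0: {q0}
  layer 1: {q1, q3}
  layer 2: {q2, q5}

{q0, q1, q2, q3, q5}


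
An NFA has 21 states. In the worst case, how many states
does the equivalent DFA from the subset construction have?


Subset construction: one DFA state per subset of NFA states.
2^21 = 2097152

2097152


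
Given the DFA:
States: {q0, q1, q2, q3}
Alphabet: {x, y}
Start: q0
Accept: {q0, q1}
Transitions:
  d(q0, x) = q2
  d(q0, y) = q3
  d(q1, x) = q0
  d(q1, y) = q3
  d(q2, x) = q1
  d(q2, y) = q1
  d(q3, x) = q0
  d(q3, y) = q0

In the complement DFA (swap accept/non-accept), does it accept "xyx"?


Trace: q0 -> q2 -> q1 -> q0
Final: q0
Original accept: {q0, q1}
Complement: q0 is in original accept

No, complement rejects (original accepts)


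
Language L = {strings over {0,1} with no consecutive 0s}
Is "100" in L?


'00' occurs at index 1

No, "100" is not in L


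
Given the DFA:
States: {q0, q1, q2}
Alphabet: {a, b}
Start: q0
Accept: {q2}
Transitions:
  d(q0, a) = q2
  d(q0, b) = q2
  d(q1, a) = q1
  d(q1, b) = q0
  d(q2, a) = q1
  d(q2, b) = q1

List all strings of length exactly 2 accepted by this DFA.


All strings of length 2: 4 total
Accepted: 0

None


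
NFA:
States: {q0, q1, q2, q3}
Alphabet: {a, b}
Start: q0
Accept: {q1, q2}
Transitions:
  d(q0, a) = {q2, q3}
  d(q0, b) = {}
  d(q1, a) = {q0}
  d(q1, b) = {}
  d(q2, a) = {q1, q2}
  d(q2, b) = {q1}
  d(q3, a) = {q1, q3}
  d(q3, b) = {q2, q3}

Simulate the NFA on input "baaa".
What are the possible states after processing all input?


Start: {q0}
  --b--> {}
  --a--> {}
  --a--> {}
  --a--> {}

{} (empty set, no valid transitions)


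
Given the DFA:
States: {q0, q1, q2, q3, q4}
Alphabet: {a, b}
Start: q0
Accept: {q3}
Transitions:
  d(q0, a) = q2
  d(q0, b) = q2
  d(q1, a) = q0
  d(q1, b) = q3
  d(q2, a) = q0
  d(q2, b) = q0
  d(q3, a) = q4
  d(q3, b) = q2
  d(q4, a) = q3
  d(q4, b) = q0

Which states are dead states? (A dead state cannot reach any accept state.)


Forward reachability from each state:
  q0 -> reaches {q0, q2}, no accept state (dead)
  q1 -> reaches accept state q3 (live)
  q2 -> reaches {q0, q2}, no accept state (dead)
  q3 -> reaches accept state q3 (live)
  q4 -> reaches accept state q3 (live)

{q0, q2}


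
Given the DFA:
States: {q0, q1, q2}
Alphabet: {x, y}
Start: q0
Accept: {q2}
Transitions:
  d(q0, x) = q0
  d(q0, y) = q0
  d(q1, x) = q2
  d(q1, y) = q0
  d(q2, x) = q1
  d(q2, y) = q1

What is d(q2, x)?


Looking up transition d(q2, x)

q1


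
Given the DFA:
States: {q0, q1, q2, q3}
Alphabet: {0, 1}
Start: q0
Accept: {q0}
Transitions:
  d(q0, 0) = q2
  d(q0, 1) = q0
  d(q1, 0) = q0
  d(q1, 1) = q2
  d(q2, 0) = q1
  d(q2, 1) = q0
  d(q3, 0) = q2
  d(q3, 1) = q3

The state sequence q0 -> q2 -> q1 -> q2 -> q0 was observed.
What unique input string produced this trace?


Trace back each transition to find the symbol:
  q0 --[0]--> q2
  q2 --[0]--> q1
  q1 --[1]--> q2
  q2 --[1]--> q0

"0011"


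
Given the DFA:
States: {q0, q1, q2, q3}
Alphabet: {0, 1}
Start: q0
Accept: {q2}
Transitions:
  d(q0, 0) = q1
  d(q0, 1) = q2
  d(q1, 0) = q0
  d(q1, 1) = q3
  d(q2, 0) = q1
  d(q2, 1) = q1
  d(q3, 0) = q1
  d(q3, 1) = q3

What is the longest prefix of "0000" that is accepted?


Run the DFA, marking each prefix where the state is accepting:
  "" -> q0 [reject]
  "0" -> q1 [reject]
  "00" -> q0 [reject]
  "000" -> q1 [reject]
  "0000" -> q0 [reject]

No prefix is accepted


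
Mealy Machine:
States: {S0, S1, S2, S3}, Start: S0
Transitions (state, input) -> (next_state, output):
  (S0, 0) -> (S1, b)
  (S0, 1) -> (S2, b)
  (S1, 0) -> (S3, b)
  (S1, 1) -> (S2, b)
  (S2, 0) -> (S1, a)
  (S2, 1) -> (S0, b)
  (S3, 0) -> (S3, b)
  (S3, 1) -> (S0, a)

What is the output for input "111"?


Step-by-step:
  (S0, 1) -> (S2, b)
  (S2, 1) -> (S0, b)
  (S0, 1) -> (S2, b)

"bbb"


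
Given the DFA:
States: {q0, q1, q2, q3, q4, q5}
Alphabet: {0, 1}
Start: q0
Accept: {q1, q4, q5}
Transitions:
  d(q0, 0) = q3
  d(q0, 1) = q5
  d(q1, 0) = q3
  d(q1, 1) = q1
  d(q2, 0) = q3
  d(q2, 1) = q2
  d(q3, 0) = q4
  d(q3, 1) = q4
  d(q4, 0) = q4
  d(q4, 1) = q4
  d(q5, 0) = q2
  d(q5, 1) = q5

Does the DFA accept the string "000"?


Trace: q0 -> q3 -> q4 -> q4
Final state: q4
Accept states: {q1, q4, q5}

Yes, accepted (final state q4 is an accept state)


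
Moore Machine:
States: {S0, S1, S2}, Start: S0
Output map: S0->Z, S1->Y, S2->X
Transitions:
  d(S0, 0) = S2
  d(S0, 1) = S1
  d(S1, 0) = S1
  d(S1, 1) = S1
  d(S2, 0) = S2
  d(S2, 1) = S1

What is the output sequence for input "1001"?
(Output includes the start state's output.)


Start: S0 (output Z)
  --1--> S1 (output Y)
  --0--> S1 (output Y)
  --0--> S1 (output Y)
  --1--> S1 (output Y)

"ZYYYY"


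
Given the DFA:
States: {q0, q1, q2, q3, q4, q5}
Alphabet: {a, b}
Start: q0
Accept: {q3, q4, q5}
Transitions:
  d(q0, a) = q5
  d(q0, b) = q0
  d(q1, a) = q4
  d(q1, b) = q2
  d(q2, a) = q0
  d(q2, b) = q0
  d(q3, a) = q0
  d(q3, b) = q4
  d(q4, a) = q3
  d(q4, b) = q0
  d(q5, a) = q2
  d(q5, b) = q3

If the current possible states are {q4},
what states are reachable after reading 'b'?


Apply transition on 'b' from each current state:
  d(q4, b) = q0

{q0}


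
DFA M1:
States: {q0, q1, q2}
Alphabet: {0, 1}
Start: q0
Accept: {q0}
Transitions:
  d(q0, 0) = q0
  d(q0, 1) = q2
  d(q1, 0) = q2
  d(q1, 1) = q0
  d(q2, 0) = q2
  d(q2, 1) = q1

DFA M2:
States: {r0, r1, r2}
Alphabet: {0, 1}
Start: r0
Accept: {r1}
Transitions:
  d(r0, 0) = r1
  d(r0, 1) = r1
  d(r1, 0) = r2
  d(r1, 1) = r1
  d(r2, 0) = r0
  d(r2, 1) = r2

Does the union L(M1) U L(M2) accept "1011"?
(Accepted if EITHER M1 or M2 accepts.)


M1: final=q0 accepted=True
M2: final=r2 accepted=False

Yes, union accepts


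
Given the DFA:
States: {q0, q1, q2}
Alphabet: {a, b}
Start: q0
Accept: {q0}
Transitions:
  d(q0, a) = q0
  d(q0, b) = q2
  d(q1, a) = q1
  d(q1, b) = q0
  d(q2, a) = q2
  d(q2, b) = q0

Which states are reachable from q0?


BFS from q0:
  layer 0: {q0}
  layer 1: {q2}

{q0, q2}


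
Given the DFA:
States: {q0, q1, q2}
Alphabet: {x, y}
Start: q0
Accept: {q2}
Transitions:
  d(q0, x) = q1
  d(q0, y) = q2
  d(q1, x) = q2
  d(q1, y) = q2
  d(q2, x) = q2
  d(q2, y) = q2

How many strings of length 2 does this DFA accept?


Enumerating all length-2 strings:
  "xx" -> q2 [accept]
  "xy" -> q2 [accept]
  "yx" -> q2 [accept]
  "yy" -> q2 [accept]

4 out of 4


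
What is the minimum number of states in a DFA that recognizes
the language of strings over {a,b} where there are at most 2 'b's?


States: count = 0, 1, ..., 2 (all accepting; 3 states), plus a dead state for count > 2.
Total: 3 + 1 = 4.

4


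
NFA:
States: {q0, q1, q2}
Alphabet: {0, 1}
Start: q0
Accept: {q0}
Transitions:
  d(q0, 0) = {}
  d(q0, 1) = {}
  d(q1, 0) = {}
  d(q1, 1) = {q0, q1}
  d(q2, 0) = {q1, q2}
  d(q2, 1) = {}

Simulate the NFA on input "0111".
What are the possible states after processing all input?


Start: {q0}
  --0--> {}
  --1--> {}
  --1--> {}
  --1--> {}

{} (empty set, no valid transitions)


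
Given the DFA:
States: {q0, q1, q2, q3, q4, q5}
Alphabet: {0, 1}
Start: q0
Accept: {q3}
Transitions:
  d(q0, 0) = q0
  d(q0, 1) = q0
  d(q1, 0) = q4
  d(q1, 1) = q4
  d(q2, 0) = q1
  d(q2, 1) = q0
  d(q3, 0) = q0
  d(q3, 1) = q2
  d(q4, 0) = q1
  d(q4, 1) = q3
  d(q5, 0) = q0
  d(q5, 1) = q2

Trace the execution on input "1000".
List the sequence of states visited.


Input: 1000
d(q0, 1) = q0
d(q0, 0) = q0
d(q0, 0) = q0
d(q0, 0) = q0


q0 -> q0 -> q0 -> q0 -> q0


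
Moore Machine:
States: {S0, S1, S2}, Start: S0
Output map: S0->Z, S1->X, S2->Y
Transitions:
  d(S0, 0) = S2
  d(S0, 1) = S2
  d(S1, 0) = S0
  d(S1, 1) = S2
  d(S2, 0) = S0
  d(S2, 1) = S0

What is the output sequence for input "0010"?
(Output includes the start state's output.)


Start: S0 (output Z)
  --0--> S2 (output Y)
  --0--> S0 (output Z)
  --1--> S2 (output Y)
  --0--> S0 (output Z)

"ZYZYZ"


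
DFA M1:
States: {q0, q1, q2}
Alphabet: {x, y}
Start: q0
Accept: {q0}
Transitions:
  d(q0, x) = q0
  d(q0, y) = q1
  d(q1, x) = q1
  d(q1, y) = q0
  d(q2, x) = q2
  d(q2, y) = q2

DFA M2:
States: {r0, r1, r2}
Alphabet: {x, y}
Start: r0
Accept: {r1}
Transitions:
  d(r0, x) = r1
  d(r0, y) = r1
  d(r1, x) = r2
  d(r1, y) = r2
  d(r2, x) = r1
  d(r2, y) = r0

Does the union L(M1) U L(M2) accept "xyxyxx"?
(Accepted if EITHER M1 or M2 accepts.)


M1: final=q0 accepted=True
M2: final=r2 accepted=False

Yes, union accepts


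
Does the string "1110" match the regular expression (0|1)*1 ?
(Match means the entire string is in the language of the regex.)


|string| = 4; first = '1'; last = '0'

No, "1110" does not match (0|1)*1


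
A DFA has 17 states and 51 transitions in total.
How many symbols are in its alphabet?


Each state has exactly one transition per symbol.
|alphabet| = transitions / states = 51 / 17 = 3

3


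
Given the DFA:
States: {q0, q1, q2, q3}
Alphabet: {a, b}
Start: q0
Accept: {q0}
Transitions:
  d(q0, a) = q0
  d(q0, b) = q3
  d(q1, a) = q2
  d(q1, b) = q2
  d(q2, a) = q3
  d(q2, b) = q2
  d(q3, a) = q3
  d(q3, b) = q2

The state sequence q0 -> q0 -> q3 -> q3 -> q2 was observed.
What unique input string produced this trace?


Trace back each transition to find the symbol:
  q0 --[a]--> q0
  q0 --[b]--> q3
  q3 --[a]--> q3
  q3 --[b]--> q2

"abab"


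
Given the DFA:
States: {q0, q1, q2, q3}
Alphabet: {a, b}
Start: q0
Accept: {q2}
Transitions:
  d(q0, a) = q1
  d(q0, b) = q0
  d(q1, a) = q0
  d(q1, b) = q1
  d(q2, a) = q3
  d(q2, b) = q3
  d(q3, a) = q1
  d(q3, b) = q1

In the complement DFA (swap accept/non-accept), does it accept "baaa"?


Trace: q0 -> q0 -> q1 -> q0 -> q1
Final: q1
Original accept: {q2}
Complement: q1 is not in original accept

Yes, complement accepts (original rejects)


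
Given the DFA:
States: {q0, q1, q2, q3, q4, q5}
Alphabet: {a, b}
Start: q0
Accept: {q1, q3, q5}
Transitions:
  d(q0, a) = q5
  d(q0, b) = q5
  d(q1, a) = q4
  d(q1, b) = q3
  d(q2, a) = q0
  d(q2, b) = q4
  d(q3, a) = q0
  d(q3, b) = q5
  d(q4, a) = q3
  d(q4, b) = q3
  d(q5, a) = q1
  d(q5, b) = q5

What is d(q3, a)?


Looking up transition d(q3, a)

q0


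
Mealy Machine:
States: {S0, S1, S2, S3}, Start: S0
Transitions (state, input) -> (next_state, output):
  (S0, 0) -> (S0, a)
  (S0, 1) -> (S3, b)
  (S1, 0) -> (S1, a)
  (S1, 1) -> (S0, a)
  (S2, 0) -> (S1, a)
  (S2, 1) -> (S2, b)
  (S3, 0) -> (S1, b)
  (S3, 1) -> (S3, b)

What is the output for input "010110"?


Step-by-step:
  (S0, 0) -> (S0, a)
  (S0, 1) -> (S3, b)
  (S3, 0) -> (S1, b)
  (S1, 1) -> (S0, a)
  (S0, 1) -> (S3, b)
  (S3, 0) -> (S1, b)

"abbabb"


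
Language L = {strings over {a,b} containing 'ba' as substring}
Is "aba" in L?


'ba' occurs at index 1

Yes, "aba" is in L


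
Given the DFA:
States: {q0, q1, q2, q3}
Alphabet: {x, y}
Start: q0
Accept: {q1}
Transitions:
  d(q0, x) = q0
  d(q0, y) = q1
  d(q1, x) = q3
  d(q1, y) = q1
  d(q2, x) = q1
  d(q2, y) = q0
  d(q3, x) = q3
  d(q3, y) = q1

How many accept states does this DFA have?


Accept states listed: {q1}
Counting: q1(1)

1


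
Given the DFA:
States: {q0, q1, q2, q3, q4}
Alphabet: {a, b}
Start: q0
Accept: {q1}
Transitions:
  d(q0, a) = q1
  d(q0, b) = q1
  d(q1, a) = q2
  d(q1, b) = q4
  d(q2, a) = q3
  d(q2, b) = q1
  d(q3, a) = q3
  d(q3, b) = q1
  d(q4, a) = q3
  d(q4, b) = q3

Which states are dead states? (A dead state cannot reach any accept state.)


Forward reachability from each state:
  q0 -> reaches accept state q1 (live)
  q1 -> reaches accept state q1 (live)
  q2 -> reaches accept state q1 (live)
  q3 -> reaches accept state q1 (live)
  q4 -> reaches accept state q1 (live)

None (all states can reach an accept state)


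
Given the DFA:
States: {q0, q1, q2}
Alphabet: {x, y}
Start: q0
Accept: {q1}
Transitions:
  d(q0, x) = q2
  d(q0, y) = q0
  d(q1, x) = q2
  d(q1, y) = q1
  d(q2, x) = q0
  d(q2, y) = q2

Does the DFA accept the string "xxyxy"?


Trace: q0 -> q2 -> q0 -> q0 -> q2 -> q2
Final state: q2
Accept states: {q1}

No, rejected (final state q2 is not an accept state)


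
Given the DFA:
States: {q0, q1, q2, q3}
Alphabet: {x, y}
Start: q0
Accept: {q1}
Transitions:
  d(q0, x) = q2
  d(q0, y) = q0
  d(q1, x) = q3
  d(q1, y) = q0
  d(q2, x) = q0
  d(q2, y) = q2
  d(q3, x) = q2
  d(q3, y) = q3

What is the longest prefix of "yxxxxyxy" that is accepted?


Run the DFA, marking each prefix where the state is accepting:
  "" -> q0 [reject]
  "y" -> q0 [reject]
  "yx" -> q2 [reject]
  "yxx" -> q0 [reject]
  "yxxx" -> q2 [reject]
  "yxxxx" -> q0 [reject]
  "yxxxxy" -> q0 [reject]
  "yxxxxyx" -> q2 [reject]
  "yxxxxyxy" -> q2 [reject]

No prefix is accepted


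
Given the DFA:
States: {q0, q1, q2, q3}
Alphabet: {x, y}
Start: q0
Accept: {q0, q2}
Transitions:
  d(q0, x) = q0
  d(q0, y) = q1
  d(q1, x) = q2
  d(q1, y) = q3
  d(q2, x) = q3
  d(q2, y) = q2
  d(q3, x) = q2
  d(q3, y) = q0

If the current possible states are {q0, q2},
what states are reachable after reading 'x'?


Apply transition on 'x' from each current state:
  d(q0, x) = q0
  d(q2, x) = q3

{q0, q3}


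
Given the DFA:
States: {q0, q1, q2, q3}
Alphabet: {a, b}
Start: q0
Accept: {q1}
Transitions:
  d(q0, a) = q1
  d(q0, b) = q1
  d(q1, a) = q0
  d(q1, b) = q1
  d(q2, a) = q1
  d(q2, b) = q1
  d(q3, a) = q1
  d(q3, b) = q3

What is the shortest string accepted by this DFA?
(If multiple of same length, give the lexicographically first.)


BFS by string length (lex-first path to each state shown):
  len 0: q0<-""
  len 1: q1<-"a"
Found accept state at length 1.

"a"


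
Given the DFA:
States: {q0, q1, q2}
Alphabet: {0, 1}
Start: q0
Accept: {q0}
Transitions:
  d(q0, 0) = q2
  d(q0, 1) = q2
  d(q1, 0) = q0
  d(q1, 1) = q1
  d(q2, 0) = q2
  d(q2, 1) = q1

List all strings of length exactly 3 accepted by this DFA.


All strings of length 3: 8 total
Accepted: 2

"010", "110"


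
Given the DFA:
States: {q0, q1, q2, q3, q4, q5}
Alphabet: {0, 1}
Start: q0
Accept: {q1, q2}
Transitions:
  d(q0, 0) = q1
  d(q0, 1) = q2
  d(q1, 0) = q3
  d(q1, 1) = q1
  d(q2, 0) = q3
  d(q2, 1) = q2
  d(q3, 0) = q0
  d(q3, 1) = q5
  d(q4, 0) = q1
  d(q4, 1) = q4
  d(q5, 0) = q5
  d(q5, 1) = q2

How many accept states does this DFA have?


Accept states listed: {q1, q2}
Counting: q1(1) q2(2)

2


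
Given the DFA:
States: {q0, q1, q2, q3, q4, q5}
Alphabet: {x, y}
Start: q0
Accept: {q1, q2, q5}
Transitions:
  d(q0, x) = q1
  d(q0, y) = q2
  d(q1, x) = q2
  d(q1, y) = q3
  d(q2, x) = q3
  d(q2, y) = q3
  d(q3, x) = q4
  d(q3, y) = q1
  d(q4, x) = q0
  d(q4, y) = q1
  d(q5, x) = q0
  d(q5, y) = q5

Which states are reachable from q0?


BFS from q0:
  layer 0: {q0}
  layer 1: {q1, q2}
  layer 2: {q3}
  layer 3: {q4}

{q0, q1, q2, q3, q4}


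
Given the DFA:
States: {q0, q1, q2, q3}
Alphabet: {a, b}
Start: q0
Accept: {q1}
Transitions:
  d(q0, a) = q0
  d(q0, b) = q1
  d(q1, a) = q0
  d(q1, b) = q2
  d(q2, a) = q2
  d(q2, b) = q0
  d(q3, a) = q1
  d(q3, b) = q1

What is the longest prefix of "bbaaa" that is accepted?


Run the DFA, marking each prefix where the state is accepting:
  "" -> q0 [reject]
  "b" -> q1 [accept]
  "bb" -> q2 [reject]
  "bba" -> q2 [reject]
  "bbaa" -> q2 [reject]
  "bbaaa" -> q2 [reject]

"b"
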